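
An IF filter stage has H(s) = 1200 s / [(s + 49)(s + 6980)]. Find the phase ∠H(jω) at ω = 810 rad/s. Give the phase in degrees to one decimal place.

-3.2°

∠(j810) = 90.00°
∠(j810 + 49) = arctan(810/49) = 86.54°
∠(j810 + 6980) = arctan(810/6980) = 6.62°
∠H(j810) = 90.00° − (86.54° + 6.62°) = -3.16°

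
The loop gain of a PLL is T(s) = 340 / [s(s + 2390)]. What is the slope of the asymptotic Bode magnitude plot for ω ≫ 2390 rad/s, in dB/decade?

With 0 zeros and 2 poles, the high-frequency asymptotic slope is 20 × (0 − 2) = -40 dB/decade.

-40 dB/decade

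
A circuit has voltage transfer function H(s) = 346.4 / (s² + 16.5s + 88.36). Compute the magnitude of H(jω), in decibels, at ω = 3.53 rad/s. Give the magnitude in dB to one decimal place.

|(j3.53)² + 16.5(j3.53) + 88.36| = |75.899 + j58.245| = 95.67
|H(j3.53)| = 346.4 / 95.67 = 3.6207
20 log₁₀(3.6207) = 11.18 dB

11.2 dB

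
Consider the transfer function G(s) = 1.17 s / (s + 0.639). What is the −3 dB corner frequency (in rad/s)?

0.639 rad/s

For a single-pole high-pass, the −3 dB point is at the pole: ω = 0.639 rad/s.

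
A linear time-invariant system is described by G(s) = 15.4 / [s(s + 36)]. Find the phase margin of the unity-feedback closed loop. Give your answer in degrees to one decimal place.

Gain crossover: |G(jω)| = 1 at ω ≈ 0.428 rad/s.
∠G(j0.428) = −90° − arctan(0.428/36) ≈ -90.68°
PM = 180° + (-90.68°) = 89.32°

89.3°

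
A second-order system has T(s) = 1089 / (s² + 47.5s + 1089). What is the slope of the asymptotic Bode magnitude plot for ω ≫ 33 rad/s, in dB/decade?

-40 dB/decade

With 0 zeros and 2 poles, the high-frequency asymptotic slope is 20 × (0 − 2) = -40 dB/decade.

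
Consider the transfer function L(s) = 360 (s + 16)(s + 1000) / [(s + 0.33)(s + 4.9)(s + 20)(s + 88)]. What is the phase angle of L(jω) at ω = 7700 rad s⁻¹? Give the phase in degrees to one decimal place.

∠(j7700 + 16) = arctan(7700/16) = 89.88°
∠(j7700 + 1000) = arctan(7700/1000) = 82.60°
∠(j7700 + 0.33) = arctan(7700/0.33) = 90.00°
∠(j7700 + 4.9) = arctan(7700/4.9) = 89.96°
∠(j7700 + 20) = arctan(7700/20) = 89.85°
∠(j7700 + 88) = arctan(7700/88) = 89.35°
∠L(j7700) = 89.88° + 82.60° − (90.00° + 89.96° + 89.85° + 89.35°) = -186.68°

-186.7°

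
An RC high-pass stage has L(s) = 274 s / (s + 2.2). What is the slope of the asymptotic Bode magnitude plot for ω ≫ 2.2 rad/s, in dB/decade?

With 1 zero and 1 pole, the high-frequency asymptotic slope is 20 × (1 − 1) = 0 dB/decade.

0 dB/decade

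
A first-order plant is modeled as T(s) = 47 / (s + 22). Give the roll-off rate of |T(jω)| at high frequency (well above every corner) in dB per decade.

-20 dB/decade

With 0 zeros and 1 pole, the high-frequency asymptotic slope is 20 × (0 − 1) = -20 dB/decade.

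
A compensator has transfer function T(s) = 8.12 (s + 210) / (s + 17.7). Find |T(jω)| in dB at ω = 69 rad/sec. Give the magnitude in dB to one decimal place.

28.0 dB

|j69 + 210| = √(69² + 210²) = 221
|j69 + 17.7| = √(69² + 17.7²) = 71.23
|T(j69)| = 8.12 × 221 / 71.23 = 25.197
20 log₁₀(25.197) = 28.03 dB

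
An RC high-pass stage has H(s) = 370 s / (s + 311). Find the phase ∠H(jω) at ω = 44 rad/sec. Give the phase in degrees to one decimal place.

81.9°

∠(j44) = 90.00°
∠(j44 + 311) = arctan(44/311) = 8.05°
∠H(j44) = 90.00° − 8.05° = 81.95°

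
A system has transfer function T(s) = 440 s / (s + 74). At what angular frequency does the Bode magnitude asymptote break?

74 rad/s

The single real pole at s = −74 gives a corner at ω = 74 rad/s.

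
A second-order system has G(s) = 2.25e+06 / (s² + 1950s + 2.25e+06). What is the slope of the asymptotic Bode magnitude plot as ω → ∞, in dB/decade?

With 0 zeros and 2 poles, the high-frequency asymptotic slope is 20 × (0 − 2) = -40 dB/decade.

-40 dB/decade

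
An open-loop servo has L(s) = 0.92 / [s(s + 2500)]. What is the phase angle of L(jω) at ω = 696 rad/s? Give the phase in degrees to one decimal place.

∠(j696 + 2500) = arctan(696/2500) = 15.56°
∠(j696) = 90.00°
∠L(j696) = − (15.56° + 90.00°) = -105.56°

-105.6°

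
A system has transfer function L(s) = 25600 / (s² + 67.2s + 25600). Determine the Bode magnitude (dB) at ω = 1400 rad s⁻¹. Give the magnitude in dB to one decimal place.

-37.6 dB

|(j1400)² + 67.2(j1400) + 25600| = |-1.9344e+06 + j94080| = 1.937e+06
|L(j1400)| = 25600 / 1.937e+06 = 0.013218
20 log₁₀(0.013218) = -37.58 dB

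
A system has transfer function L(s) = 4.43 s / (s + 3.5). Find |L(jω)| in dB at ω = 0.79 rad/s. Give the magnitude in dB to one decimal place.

-0.2 dB

|j0.79| = 0.79
|j0.79 + 3.5| = √(0.79² + 3.5²) = 3.588
|L(j0.79)| = 4.43 × 0.79 / 3.588 = 0.97538
20 log₁₀(0.97538) = -0.22 dB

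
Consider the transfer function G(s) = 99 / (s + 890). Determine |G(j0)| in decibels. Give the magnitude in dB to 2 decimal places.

-19.08 dB

G(0) = 99 / 890 = 0.11124
20 log₁₀(0.11124) = -19.075 dB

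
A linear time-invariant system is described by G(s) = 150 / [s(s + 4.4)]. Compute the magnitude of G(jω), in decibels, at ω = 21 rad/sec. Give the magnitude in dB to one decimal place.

|j21 + 4.4| = √(21² + 4.4²) = 21.46
|j21| = 21
|G(j21)| = 150 / (21.46 × 21) = 0.33291
20 log₁₀(0.33291) = -9.55 dB

-9.6 dB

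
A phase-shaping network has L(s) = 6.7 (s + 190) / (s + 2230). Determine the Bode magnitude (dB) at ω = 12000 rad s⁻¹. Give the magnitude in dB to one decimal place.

|j12000 + 190| = √(12000² + 190²) = 1.2e+04
|j12000 + 2230| = √(12000² + 2230²) = 1.221e+04
|L(j12000)| = 6.7 × 1.2e+04 / 1.221e+04 = 6.588
20 log₁₀(6.588) = 16.38 dB

16.4 dB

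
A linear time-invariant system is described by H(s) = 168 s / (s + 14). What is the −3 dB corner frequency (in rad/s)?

14 rad/s

For a single-pole high-pass, the −3 dB point is at the pole: ω = 14 rad/s.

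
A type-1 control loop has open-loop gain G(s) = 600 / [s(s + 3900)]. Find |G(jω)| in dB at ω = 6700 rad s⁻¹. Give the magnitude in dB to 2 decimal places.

|j6700 + 3900| = √(6700² + 3900²) = 7752
|j6700| = 6700
|G(j6700)| = 600 / (7752 × 6700) = 1.1552e-05
20 log₁₀(1.1552e-05) = -98.747 dB

-98.75 dB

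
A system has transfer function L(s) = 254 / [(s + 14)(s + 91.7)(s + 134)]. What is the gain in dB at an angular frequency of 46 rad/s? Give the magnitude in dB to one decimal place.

-68.8 dB

|j46 + 14| = √(46² + 14²) = 48.08
|j46 + 91.7| = √(46² + 91.7²) = 102.6
|j46 + 134| = √(46² + 134²) = 141.7
|L(j46)| = 254 / (48.08 × 102.6 × 141.7) = 0.00036344
20 log₁₀(0.00036344) = -68.79 dB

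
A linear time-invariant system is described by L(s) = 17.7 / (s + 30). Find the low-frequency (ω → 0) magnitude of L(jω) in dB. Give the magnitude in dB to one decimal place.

L(0) = 17.7 / 30 = 0.59
20 log₁₀(0.59) = -4.58 dB

-4.6 dB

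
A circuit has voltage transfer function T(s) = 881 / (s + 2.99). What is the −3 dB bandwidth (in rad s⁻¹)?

For a single-pole low-pass, the −3 dB point is at the pole: ω = 2.99 rad s⁻¹.

2.99 rad s⁻¹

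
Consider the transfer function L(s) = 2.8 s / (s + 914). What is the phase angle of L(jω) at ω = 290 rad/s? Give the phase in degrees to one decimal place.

72.4°

∠(j290) = 90.00°
∠(j290 + 914) = arctan(290/914) = 17.60°
∠L(j290) = 90.00° − 17.60° = 72.40°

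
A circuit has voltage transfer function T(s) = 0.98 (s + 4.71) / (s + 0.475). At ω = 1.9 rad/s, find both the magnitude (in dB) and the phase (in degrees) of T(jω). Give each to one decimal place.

|T| = 8.1 dB, ∠T = -54.0°

|j1.9 + 4.71| = √(1.9² + 4.71²) = 5.079
|j1.9 + 0.475| = √(1.9² + 0.475²) = 1.958
|T(j1.9)| = 0.98 × 5.079 / 1.958 = 2.5414
20 log₁₀(2.5414) = 8.10 dB
∠(j1.9 + 4.71) = arctan(1.9/4.71) = 21.97°
∠(j1.9 + 0.475) = arctan(1.9/0.475) = 75.96°
∠T(j1.9) = 21.97° − 75.96° = -53.99°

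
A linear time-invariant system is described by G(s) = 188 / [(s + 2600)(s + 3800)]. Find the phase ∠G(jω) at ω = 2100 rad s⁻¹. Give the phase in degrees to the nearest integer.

-68°

∠(j2100 + 2600) = arctan(2100/2600) = 38.93°
∠(j2100 + 3800) = arctan(2100/3800) = 28.93°
∠G(j2100) = − (38.93° + 28.93°) = -67.85°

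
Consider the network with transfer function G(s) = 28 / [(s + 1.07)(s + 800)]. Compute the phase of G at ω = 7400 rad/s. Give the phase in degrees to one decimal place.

-173.8°

∠(j7400 + 1.07) = arctan(7400/1.07) = 89.99°
∠(j7400 + 800) = arctan(7400/800) = 83.83°
∠G(j7400) = − (89.99° + 83.83°) = -173.82°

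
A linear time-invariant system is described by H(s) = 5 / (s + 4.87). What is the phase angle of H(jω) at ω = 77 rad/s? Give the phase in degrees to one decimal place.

-86.4°

∠(j77 + 4.87) = arctan(77/4.87) = 86.38°
∠H(j77) = −86.38° = -86.38°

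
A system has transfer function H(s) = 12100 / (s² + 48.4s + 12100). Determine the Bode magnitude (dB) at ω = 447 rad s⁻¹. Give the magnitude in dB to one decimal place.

|(j447)² + 48.4(j447) + 12100| = |-1.8771e+05 + j21635| = 1.89e+05
|H(j447)| = 12100 / 1.89e+05 = 0.064038
20 log₁₀(0.064038) = -23.87 dB

-23.9 dB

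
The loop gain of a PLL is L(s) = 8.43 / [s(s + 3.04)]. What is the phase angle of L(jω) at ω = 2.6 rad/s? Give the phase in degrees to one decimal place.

∠(j2.6 + 3.04) = arctan(2.6/3.04) = 40.54°
∠(j2.6) = 90.00°
∠L(j2.6) = − (40.54° + 90.00°) = -130.54°

-130.5°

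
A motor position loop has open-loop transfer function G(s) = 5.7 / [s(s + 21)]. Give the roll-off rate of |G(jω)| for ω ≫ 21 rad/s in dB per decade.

With 0 zeros and 2 poles, the high-frequency asymptotic slope is 20 × (0 − 2) = -40 dB/decade.

-40 dB/decade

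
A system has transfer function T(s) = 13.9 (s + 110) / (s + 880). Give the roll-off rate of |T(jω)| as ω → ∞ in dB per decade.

With 1 zero and 1 pole, the high-frequency asymptotic slope is 20 × (1 − 1) = 0 dB/decade.

0 dB/decade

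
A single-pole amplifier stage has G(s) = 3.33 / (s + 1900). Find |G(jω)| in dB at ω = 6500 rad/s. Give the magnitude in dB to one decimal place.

-66.2 dB

|j6500 + 1900| = √(6500² + 1900²) = 6772
|G(j6500)| = 3.33 / 6772 = 0.00049173
20 log₁₀(0.00049173) = -66.17 dB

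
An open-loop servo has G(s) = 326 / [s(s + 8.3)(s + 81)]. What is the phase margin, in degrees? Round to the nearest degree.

86°

Gain crossover: |G(jω)| = 1 at ω ≈ 0.484 rad/s.
∠G(j0.484) = −90° − arctan(0.484/8.3) − arctan(0.484/81) ≈ -93.68°
PM = 180° + (-93.68°) = 86.32°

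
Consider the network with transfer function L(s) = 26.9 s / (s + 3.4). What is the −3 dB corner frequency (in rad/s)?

For a single-pole high-pass, the −3 dB point is at the pole: ω = 3.4 rad/s.

3.4 rad/s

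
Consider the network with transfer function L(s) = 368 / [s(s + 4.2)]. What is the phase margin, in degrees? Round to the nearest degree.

Gain crossover: |L(jω)| = 1 at ω ≈ 19 rad/s.
∠L(j19) = −90° − arctan(19/4.2) ≈ -167.51°
PM = 180° + (-167.51°) = 12.49°

12°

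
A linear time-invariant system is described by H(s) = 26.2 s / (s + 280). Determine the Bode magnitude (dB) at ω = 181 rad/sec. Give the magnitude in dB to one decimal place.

|j181| = 181
|j181 + 280| = √(181² + 280²) = 333.4
|H(j181)| = 26.2 × 181 / 333.4 = 14.223
20 log₁₀(14.223) = 23.06 dB

23.1 dB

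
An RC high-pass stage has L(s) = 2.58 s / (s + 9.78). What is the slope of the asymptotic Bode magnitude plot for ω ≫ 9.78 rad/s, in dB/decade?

With 1 zero and 1 pole, the high-frequency asymptotic slope is 20 × (1 − 1) = 0 dB/decade.

0 dB/decade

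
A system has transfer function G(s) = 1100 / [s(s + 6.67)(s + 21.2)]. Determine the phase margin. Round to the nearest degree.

Gain crossover: |G(jω)| = 1 at ω ≈ 5.71 rad/s.
∠G(j5.71) = −90° − arctan(5.71/6.67) − arctan(5.71/21.2) ≈ -145.62°
PM = 180° + (-145.62°) = 34.38°

34°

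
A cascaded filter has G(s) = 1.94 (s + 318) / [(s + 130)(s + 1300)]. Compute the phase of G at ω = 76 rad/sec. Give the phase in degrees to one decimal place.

∠(j76 + 318) = arctan(76/318) = 13.44°
∠(j76 + 130) = arctan(76/130) = 30.31°
∠(j76 + 1300) = arctan(76/1300) = 3.35°
∠G(j76) = 13.44° − (30.31° + 3.35°) = -20.22°

-20.2°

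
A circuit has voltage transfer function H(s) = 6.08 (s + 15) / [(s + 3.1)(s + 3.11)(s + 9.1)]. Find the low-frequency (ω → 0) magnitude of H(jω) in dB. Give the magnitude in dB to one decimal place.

0.3 dB

H(0) = 6.08 × 15 / (3.1 × 3.11 × 9.1) = 1.0395
20 log₁₀(1.0395) = 0.34 dB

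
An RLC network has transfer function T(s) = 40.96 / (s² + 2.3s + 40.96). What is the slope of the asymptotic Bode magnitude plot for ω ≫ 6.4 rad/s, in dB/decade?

-40 dB/decade

With 0 zeros and 2 poles, the high-frequency asymptotic slope is 20 × (0 − 2) = -40 dB/decade.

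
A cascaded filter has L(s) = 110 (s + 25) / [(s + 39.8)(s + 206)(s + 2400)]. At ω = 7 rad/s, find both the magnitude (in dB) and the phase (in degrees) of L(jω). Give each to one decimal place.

|L| = -76.9 dB, ∠L = 3.6°

|j7 + 25| = √(7² + 25²) = 25.96
|j7 + 39.8| = √(7² + 39.8²) = 40.41
|j7 + 206| = √(7² + 206²) = 206.1
|j7 + 2400| = √(7² + 2400²) = 2400
|L(j7)| = 110 × 25.96 / (40.41 × 206.1 × 2400) = 0.00014285
20 log₁₀(0.00014285) = -76.90 dB
∠(j7 + 25) = arctan(7/25) = 15.64°
∠(j7 + 39.8) = arctan(7/39.8) = 9.98°
∠(j7 + 206) = arctan(7/206) = 1.95°
∠(j7 + 2400) = arctan(7/2400) = 0.17°
∠L(j7) = 15.64° − (9.98° + 1.95° + 0.17°) = 3.55°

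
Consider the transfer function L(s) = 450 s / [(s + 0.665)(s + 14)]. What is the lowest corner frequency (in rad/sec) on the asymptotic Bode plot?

Break frequencies occur at each pole and zero magnitude: 0.665 rad/sec, 14 rad/sec.
The lowest is 0.665 rad/sec.

0.665 rad/sec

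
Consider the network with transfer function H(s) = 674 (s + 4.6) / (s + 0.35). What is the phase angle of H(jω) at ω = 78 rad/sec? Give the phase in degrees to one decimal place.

-3.1°

∠(j78 + 4.6) = arctan(78/4.6) = 86.62°
∠(j78 + 0.35) = arctan(78/0.35) = 89.74°
∠H(j78) = 86.62° − 89.74° = -3.12°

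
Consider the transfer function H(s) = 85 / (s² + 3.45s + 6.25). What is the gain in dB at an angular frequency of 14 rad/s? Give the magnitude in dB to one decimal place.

|(j14)² + 3.45(j14) + 6.25| = |-189.75 + j48.3| = 195.8
|H(j14)| = 85 / 195.8 = 0.43411
20 log₁₀(0.43411) = -7.25 dB

-7.2 dB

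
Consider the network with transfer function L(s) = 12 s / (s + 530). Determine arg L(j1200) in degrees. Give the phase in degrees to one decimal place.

∠(j1200) = 90.00°
∠(j1200 + 530) = arctan(1200/530) = 66.17°
∠L(j1200) = 90.00° − 66.17° = 23.83°

23.8°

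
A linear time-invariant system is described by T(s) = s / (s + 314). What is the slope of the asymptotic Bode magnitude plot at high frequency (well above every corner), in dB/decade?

0 dB/decade

With 1 zero and 1 pole, the high-frequency asymptotic slope is 20 × (1 − 1) = 0 dB/decade.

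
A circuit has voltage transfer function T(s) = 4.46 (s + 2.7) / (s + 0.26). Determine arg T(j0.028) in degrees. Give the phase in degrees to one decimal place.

-5.6°

∠(j0.028 + 2.7) = arctan(0.028/2.7) = 0.59°
∠(j0.028 + 0.26) = arctan(0.028/0.26) = 6.15°
∠T(j0.028) = 0.59° − 6.15° = -5.55°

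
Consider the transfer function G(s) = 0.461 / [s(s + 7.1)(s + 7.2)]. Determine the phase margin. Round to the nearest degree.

90°

Gain crossover: |G(jω)| = 1 at ω ≈ 0.00902 rad s⁻¹.
∠G(j0.00902) = −90° − arctan(0.00902/7.1) − arctan(0.00902/7.2) ≈ -90.14°
PM = 180° + (-90.14°) = 89.86°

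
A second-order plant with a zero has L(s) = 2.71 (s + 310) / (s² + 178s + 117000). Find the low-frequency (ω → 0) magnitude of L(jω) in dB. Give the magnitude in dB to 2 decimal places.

L(0) = 2.71 × 310 / 117000 = 0.0071803
20 log₁₀(0.0071803) = -42.877 dB

-42.88 dB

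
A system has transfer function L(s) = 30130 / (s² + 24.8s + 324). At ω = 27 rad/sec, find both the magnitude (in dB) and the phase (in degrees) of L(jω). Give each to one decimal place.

|(j27)² + 24.8(j27) + 324| = |-405 + j669.6| = 782.6
|L(j27)| = 30130 / 782.6 = 38.502
20 log₁₀(38.502) = 31.71 dB
∠[(j27)² + 24.8(j27) + 324] = ∠[-405 + j669.6] = 121.17°
∠L(j27) = −121.17° = -121.17°

|L| = 31.7 dB, ∠L = -121.2 deg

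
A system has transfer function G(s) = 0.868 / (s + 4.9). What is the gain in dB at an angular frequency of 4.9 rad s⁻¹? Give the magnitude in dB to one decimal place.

-18.0 dB

|j4.9 + 4.9| = √(4.9² + 4.9²) = 6.93
|G(j4.9)| = 0.868 / 6.93 = 0.12526
20 log₁₀(0.12526) = -18.04 dB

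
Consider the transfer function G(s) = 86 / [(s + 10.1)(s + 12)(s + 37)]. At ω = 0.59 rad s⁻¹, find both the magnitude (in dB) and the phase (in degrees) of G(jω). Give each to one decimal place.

|G| = -34.4 dB, ∠G = -7.1 deg

|j0.59 + 10.1| = √(0.59² + 10.1²) = 10.12
|j0.59 + 12| = √(0.59² + 12²) = 12.01
|j0.59 + 37| = √(0.59² + 37²) = 37
|G(j0.59)| = 86 / (10.12 × 12.01 × 37) = 0.019119
20 log₁₀(0.019119) = -34.37 dB
∠(j0.59 + 10.1) = arctan(0.59/10.1) = 3.34°
∠(j0.59 + 12) = arctan(0.59/12) = 2.81°
∠(j0.59 + 37) = arctan(0.59/37) = 0.91°
∠G(j0.59) = − (3.34° + 2.81° + 0.91°) = -7.07°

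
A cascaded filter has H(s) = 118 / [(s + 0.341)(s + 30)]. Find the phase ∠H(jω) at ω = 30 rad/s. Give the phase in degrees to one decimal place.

-134.3 deg

∠(j30 + 0.341) = arctan(30/0.341) = 89.35°
∠(j30 + 30) = arctan(30/30) = 45.00°
∠H(j30) = − (89.35° + 45.00°) = -134.35°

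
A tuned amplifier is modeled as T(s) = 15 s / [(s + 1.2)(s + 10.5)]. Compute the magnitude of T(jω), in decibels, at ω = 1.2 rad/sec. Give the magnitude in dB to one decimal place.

0.0 dB

|j1.2| = 1.2
|j1.2 + 1.2| = √(1.2² + 1.2²) = 1.697
|j1.2 + 10.5| = √(1.2² + 10.5²) = 10.57
|T(j1.2)| = 15 × 1.2 / (1.697 × 10.57) = 1.0036
20 log₁₀(1.0036) = 0.03 dB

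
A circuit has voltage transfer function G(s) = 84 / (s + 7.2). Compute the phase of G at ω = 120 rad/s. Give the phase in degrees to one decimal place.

∠(j120 + 7.2) = arctan(120/7.2) = 86.57°
∠G(j120) = −86.57° = -86.57°

-86.6°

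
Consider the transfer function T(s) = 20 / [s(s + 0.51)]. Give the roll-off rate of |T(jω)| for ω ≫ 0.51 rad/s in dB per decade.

With 0 zeros and 2 poles, the high-frequency asymptotic slope is 20 × (0 − 2) = -40 dB/decade.

-40 dB/decade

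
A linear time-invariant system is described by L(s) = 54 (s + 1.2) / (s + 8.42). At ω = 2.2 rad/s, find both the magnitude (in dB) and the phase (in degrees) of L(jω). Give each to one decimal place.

|L| = 23.8 dB, ∠L = 46.7°

|j2.2 + 1.2| = √(2.2² + 1.2²) = 2.506
|j2.2 + 8.42| = √(2.2² + 8.42²) = 8.703
|L(j2.2)| = 54 × 2.506 / 8.703 = 15.55
20 log₁₀(15.55) = 23.83 dB
∠(j2.2 + 1.2) = arctan(2.2/1.2) = 61.39°
∠(j2.2 + 8.42) = arctan(2.2/8.42) = 14.64°
∠L(j2.2) = 61.39° − 14.64° = 46.75°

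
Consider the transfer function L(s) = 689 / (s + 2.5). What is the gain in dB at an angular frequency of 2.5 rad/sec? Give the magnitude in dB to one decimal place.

45.8 dB

|j2.5 + 2.5| = √(2.5² + 2.5²) = 3.536
|L(j2.5)| = 689 / 3.536 = 194.88
20 log₁₀(194.88) = 45.80 dB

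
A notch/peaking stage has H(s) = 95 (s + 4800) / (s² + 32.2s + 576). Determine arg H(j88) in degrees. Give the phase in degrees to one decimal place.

-157.4°

∠(j88 + 4800) = arctan(88/4800) = 1.05°
∠[(j88)² + 32.2(j88) + 576] = ∠[-7168 + j2833.6] = 158.43°
∠H(j88) = 1.05° − 158.43° = -157.38°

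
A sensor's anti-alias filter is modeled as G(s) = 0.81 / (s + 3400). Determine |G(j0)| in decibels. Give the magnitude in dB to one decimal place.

G(0) = 0.81 / 3400 = 0.00023824
20 log₁₀(0.00023824) = -72.46 dB

-72.5 dB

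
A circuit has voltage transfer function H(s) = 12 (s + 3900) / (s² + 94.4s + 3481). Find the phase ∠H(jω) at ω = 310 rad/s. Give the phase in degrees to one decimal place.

-157.9°

∠(j310 + 3900) = arctan(310/3900) = 4.54°
∠[(j310)² + 94.4(j310) + 3481] = ∠[-92619 + j29264] = 162.47°
∠H(j310) = 4.54° − 162.47° = -157.92°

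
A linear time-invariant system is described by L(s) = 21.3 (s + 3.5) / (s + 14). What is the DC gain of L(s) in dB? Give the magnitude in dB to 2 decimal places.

L(0) = 21.3 × 3.5 / 14 = 5.325
20 log₁₀(5.325) = 14.526 dB

14.53 dB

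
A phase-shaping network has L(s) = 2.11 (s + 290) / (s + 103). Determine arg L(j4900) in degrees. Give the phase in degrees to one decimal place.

-2.2°

∠(j4900 + 290) = arctan(4900/290) = 86.61°
∠(j4900 + 103) = arctan(4900/103) = 88.80°
∠L(j4900) = 86.61° − 88.80° = -2.18°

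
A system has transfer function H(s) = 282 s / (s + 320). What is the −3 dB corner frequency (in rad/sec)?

For a single-pole high-pass, the −3 dB point is at the pole: ω = 320 rad/sec.

320 rad/sec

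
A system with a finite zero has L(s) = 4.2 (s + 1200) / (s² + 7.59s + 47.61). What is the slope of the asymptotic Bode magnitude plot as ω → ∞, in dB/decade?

-20 dB/decade

With 1 zero and 2 poles, the high-frequency asymptotic slope is 20 × (1 − 2) = -20 dB/decade.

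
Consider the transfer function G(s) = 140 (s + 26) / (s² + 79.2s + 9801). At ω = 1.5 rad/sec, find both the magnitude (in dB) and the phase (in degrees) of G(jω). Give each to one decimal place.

|G| = -8.6 dB, ∠G = 2.6°

|j1.5 + 26| = √(1.5² + 26²) = 26.04
|(j1.5)² + 79.2(j1.5) + 9801| = |9798.8 + j118.8| = 9799
|G(j1.5)| = 140 × 26.04 / 9799 = 0.37207
20 log₁₀(0.37207) = -8.59 dB
∠(j1.5 + 26) = arctan(1.5/26) = 3.30°
∠[(j1.5)² + 79.2(j1.5) + 9801] = ∠[9798.8 + j118.8] = 0.69°
∠G(j1.5) = 3.30° − 0.69° = 2.61°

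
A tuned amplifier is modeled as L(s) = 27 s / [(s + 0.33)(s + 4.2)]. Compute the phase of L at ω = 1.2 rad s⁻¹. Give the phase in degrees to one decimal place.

∠(j1.2) = 90.00°
∠(j1.2 + 0.33) = arctan(1.2/0.33) = 74.62°
∠(j1.2 + 4.2) = arctan(1.2/4.2) = 15.95°
∠L(j1.2) = 90.00° − (74.62° + 15.95°) = -0.57°

-0.6 deg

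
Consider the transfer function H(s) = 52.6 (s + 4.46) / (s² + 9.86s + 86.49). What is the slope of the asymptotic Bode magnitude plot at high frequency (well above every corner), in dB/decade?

With 1 zero and 2 poles, the high-frequency asymptotic slope is 20 × (1 − 2) = -20 dB/decade.

-20 dB/decade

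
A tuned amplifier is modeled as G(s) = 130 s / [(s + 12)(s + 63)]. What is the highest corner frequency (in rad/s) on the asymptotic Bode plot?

Break frequencies occur at each pole and zero magnitude: 12 rad/s, 63 rad/s.
The highest is 63 rad/s.

63 rad/s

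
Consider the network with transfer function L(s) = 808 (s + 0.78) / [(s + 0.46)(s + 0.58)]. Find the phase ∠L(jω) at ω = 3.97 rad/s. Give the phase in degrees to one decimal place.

-86.2°

∠(j3.97 + 0.78) = arctan(3.97/0.78) = 78.88°
∠(j3.97 + 0.46) = arctan(3.97/0.46) = 83.39°
∠(j3.97 + 0.58) = arctan(3.97/0.58) = 81.69°
∠L(j3.97) = 78.88° − (83.39° + 81.69°) = -86.19°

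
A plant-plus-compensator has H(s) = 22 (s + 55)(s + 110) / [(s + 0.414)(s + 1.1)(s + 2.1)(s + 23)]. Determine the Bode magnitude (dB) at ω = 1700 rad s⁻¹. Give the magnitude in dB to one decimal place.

-102.3 dB

|j1700 + 55| = √(1700² + 55²) = 1701
|j1700 + 110| = √(1700² + 110²) = 1704
|j1700 + 0.414| = √(1700² + 0.414²) = 1700
|j1700 + 1.1| = √(1700² + 1.1²) = 1700
|j1700 + 2.1| = √(1700² + 2.1²) = 1700
|j1700 + 23| = √(1700² + 23²) = 1700
|H(j1700)| = 22 × 1701 × 1704 / (1700 × 1700 × 1700 × 1700) = 7.6317e-06
20 log₁₀(7.6317e-06) = -102.35 dB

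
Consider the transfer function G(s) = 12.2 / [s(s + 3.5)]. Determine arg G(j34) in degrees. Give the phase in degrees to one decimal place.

∠(j34 + 3.5) = arctan(34/3.5) = 84.12°
∠(j34) = 90.00°
∠G(j34) = − (84.12° + 90.00°) = -174.12°

-174.1°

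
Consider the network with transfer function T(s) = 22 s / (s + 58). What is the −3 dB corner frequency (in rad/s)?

58 rad/s

For a single-pole high-pass, the −3 dB point is at the pole: ω = 58 rad/s.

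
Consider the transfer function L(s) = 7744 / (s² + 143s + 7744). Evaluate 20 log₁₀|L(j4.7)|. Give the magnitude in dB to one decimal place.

|(j4.7)² + 143(j4.7) + 7744| = |7721.9 + j672.1| = 7751
|L(j4.7)| = 7744 / 7751 = 0.99908
20 log₁₀(0.99908) = -0.01 dB

-0.0 dB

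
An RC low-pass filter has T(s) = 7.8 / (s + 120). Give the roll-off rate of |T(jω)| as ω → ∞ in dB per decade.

-20 dB/decade

With 0 zeros and 1 pole, the high-frequency asymptotic slope is 20 × (0 − 1) = -20 dB/decade.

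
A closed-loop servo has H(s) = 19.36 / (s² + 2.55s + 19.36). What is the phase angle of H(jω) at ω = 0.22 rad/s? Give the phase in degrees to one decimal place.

-1.7°

∠[(j0.22)² + 2.55(j0.22) + 19.36] = ∠[19.312 + j0.561] = 1.66°
∠H(j0.22) = −1.66° = -1.66°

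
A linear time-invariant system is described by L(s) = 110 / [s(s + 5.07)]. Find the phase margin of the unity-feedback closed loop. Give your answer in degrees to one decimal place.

27.1°

Gain crossover: |L(jω)| = 1 at ω ≈ 9.89 rad/s.
∠L(j9.89) = −90° − arctan(9.89/5.07) ≈ -152.87°
PM = 180° + (-152.87°) = 27.13°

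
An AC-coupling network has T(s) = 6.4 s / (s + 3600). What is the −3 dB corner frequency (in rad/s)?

3600 rad/s

For a single-pole high-pass, the −3 dB point is at the pole: ω = 3600 rad/s.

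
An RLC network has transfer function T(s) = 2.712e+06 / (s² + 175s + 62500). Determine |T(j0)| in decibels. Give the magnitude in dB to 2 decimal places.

32.75 dB

T(0) = 2.712e+06 / 62500 = 43.392
20 log₁₀(43.392) = 32.748 dB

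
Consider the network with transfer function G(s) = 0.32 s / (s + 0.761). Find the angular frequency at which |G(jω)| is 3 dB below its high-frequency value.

For a single-pole high-pass, the −3 dB point is at the pole: ω = 0.761 rad/s.

0.761 rad/s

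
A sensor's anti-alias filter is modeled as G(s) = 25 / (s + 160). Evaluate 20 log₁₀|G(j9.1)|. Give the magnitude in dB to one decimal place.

|j9.1 + 160| = √(9.1² + 160²) = 160.3
|G(j9.1)| = 25 / 160.3 = 0.156
20 log₁₀(0.156) = -16.14 dB

-16.1 dB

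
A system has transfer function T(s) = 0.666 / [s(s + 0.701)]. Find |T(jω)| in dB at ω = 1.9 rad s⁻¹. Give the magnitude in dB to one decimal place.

-15.2 dB

|j1.9 + 0.701| = √(1.9² + 0.701²) = 2.025
|j1.9| = 1.9
|T(j1.9)| = 0.666 / (2.025 × 1.9) = 0.17308
20 log₁₀(0.17308) = -15.23 dB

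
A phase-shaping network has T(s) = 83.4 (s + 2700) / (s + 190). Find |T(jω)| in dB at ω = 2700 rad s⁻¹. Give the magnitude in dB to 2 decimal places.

41.41 dB

|j2700 + 2700| = √(2700² + 2700²) = 3818
|j2700 + 190| = √(2700² + 190²) = 2707
|T(j2700)| = 83.4 × 3818 / 2707 = 117.65
20 log₁₀(117.65) = 41.412 dB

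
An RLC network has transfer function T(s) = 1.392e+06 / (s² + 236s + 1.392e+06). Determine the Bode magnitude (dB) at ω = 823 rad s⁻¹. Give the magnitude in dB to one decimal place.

5.5 dB

|(j823)² + 236(j823) + 1.392e+06| = |7.1467e+05 + j1.9423e+05| = 7.406e+05
|T(j823)| = 1.392e+06 / 7.406e+05 = 1.8796
20 log₁₀(1.8796) = 5.48 dB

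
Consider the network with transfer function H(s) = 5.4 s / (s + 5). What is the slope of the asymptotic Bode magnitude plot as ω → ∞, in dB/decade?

With 1 zero and 1 pole, the high-frequency asymptotic slope is 20 × (1 − 1) = 0 dB/decade.

0 dB/decade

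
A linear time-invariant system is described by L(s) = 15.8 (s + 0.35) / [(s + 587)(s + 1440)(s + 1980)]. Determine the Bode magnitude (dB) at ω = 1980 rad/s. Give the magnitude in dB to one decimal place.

-113.1 dB

|j1980 + 0.35| = √(1980² + 0.35²) = 1980
|j1980 + 587| = √(1980² + 587²) = 2065
|j1980 + 1440| = √(1980² + 1440²) = 2448
|j1980 + 1980| = √(1980² + 1980²) = 2800
|L(j1980)| = 15.8 × 1980 / (2065 × 2448 × 2800) = 2.2097e-06
20 log₁₀(2.2097e-06) = -113.11 dB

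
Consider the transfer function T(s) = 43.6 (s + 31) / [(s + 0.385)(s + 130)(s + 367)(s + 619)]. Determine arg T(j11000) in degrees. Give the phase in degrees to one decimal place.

∠(j11000 + 31) = arctan(11000/31) = 89.84°
∠(j11000 + 0.385) = arctan(11000/0.385) = 90.00°
∠(j11000 + 130) = arctan(11000/130) = 89.32°
∠(j11000 + 367) = arctan(11000/367) = 88.09°
∠(j11000 + 619) = arctan(11000/619) = 86.78°
∠T(j11000) = 89.84° − (90.00° + 89.32° + 88.09° + 86.78°) = -264.35°

-264.4 deg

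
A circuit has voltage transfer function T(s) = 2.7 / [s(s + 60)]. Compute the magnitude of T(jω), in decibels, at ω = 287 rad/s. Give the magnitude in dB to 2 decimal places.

-89.87 dB

|j287 + 60| = √(287² + 60²) = 293.2
|j287| = 287
|T(j287)| = 2.7 / (293.2 × 287) = 3.2086e-05
20 log₁₀(3.2086e-05) = -89.874 dB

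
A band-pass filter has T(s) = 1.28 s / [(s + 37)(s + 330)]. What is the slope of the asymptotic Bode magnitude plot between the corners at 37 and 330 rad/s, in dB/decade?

0 dB/decade

In this band the factors already past their corner are: 1 differentiator zero, pole at 37; net slope = 0 dB/decade.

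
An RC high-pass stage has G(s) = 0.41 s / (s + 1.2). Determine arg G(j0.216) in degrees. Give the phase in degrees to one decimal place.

79.8°

∠(j0.216) = 90.00°
∠(j0.216 + 1.2) = arctan(0.216/1.2) = 10.20°
∠G(j0.216) = 90.00° − 10.20° = 79.80°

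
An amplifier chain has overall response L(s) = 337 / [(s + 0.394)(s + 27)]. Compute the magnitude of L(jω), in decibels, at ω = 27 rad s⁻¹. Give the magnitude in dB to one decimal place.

-9.7 dB

|j27 + 0.394| = √(27² + 0.394²) = 27
|j27 + 27| = √(27² + 27²) = 38.18
|L(j27)| = 337 / (27 × 38.18) = 0.32684
20 log₁₀(0.32684) = -9.71 dB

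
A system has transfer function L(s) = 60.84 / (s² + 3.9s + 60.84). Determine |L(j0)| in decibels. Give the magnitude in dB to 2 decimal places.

0.00 dB

L(0) = 60.84 / 60.84 = 1
20 log₁₀(1) = 0.000 dB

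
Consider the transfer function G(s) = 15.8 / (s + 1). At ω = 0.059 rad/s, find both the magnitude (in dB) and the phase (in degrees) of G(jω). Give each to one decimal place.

|G| = 24.0 dB, ∠G = -3.4°

|j0.059 + 1| = √(0.059² + 1²) = 1.002
|G(j0.059)| = 15.8 / 1.002 = 15.773
20 log₁₀(15.773) = 23.96 dB
∠(j0.059 + 1) = arctan(0.059/1) = 3.38°
∠G(j0.059) = −3.38° = -3.38°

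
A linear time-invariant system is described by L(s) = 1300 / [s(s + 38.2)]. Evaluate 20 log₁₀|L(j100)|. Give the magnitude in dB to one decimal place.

|j100 + 38.2| = √(100² + 38.2²) = 107
|j100| = 100
|L(j100)| = 1300 / (107 × 100) = 0.12144
20 log₁₀(0.12144) = -18.31 dB

-18.3 dB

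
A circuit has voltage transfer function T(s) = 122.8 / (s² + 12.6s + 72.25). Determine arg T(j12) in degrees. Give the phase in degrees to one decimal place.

∠[(j12)² + 12.6(j12) + 72.25] = ∠[-71.75 + j151.2] = 115.39°
∠T(j12) = −115.39° = -115.39°

-115.4°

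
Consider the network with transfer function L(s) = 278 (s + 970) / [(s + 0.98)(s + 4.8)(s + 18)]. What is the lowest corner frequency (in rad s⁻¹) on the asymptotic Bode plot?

0.98 rad s⁻¹

Break frequencies occur at each pole and zero magnitude: 0.98 rad s⁻¹, 4.8 rad s⁻¹, 18 rad s⁻¹, 970 rad s⁻¹.
The lowest is 0.98 rad s⁻¹.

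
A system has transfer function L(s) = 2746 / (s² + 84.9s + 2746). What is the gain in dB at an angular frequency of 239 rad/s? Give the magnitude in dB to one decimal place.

|(j239)² + 84.9(j239) + 2746| = |-54375 + j20291| = 5.804e+04
|L(j239)| = 2746 / 5.804e+04 = 0.047314
20 log₁₀(0.047314) = -26.50 dB

-26.5 dB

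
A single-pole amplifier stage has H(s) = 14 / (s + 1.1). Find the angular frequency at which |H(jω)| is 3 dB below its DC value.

For a single-pole low-pass, the −3 dB point is at the pole: ω = 1.1 rad/s.

1.1 rad/s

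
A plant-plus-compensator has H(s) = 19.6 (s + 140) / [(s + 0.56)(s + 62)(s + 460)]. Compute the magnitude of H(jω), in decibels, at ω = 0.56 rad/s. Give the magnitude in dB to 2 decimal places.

|j0.56 + 140| = √(0.56² + 140²) = 140
|j0.56 + 0.56| = √(0.56² + 0.56²) = 0.792
|j0.56 + 62| = √(0.56² + 62²) = 62
|j0.56 + 460| = √(0.56² + 460²) = 460
|H(j0.56)| = 19.6 × 140 / (0.792 × 62 × 460) = 0.12148
20 log₁₀(0.12148) = -18.310 dB

-18.31 dB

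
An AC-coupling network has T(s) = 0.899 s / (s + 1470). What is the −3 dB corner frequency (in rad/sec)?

For a single-pole high-pass, the −3 dB point is at the pole: ω = 1470 rad/sec.

1470 rad/sec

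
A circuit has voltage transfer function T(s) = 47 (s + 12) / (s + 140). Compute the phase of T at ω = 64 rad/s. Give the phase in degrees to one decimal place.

54.8°

∠(j64 + 12) = arctan(64/12) = 79.38°
∠(j64 + 140) = arctan(64/140) = 24.57°
∠T(j64) = 79.38° − 24.57° = 54.81°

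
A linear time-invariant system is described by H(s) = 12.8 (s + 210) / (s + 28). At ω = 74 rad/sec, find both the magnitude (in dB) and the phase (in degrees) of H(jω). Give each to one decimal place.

|j74 + 210| = √(74² + 210²) = 222.7
|j74 + 28| = √(74² + 28²) = 79.12
|H(j74)| = 12.8 × 222.7 / 79.12 = 36.021
20 log₁₀(36.021) = 31.13 dB
∠(j74 + 210) = arctan(74/210) = 19.41°
∠(j74 + 28) = arctan(74/28) = 69.27°
∠H(j74) = 19.41° − 69.27° = -49.86°

|H| = 31.1 dB, ∠H = -49.9°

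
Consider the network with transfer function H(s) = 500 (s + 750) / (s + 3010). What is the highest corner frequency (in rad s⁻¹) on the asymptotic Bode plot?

Break frequencies occur at each pole and zero magnitude: 750 rad s⁻¹, 3010 rad s⁻¹.
The highest is 3010 rad s⁻¹.

3010 rad s⁻¹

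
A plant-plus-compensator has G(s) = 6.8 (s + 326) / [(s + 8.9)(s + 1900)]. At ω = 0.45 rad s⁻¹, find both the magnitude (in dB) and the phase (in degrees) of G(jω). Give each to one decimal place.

|G| = -17.7 dB, ∠G = -2.8°

|j0.45 + 326| = √(0.45² + 326²) = 326
|j0.45 + 8.9| = √(0.45² + 8.9²) = 8.911
|j0.45 + 1900| = √(0.45² + 1900²) = 1900
|G(j0.45)| = 6.8 × 326 / (8.911 × 1900) = 0.13093
20 log₁₀(0.13093) = -17.66 dB
∠(j0.45 + 326) = arctan(0.45/326) = 0.08°
∠(j0.45 + 8.9) = arctan(0.45/8.9) = 2.89°
∠(j0.45 + 1900) = arctan(0.45/1900) = 0.01°
∠G(j0.45) = 0.08° − (2.89° + 0.01°) = -2.83°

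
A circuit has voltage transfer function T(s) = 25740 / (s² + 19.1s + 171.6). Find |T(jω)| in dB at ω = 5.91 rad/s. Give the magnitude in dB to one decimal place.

|(j5.91)² + 19.1(j5.91) + 171.6| = |136.67 + j112.88| = 177.3
|T(j5.91)| = 25740 / 177.3 = 145.21
20 log₁₀(145.21) = 43.24 dB

43.2 dB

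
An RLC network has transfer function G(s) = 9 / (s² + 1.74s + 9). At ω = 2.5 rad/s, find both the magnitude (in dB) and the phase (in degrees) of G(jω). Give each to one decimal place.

|(j2.5)² + 1.74(j2.5) + 9| = |2.75 + j4.35| = 5.146
|G(j2.5)| = 9 / 5.146 = 1.7488
20 log₁₀(1.7488) = 4.85 dB
∠[(j2.5)² + 1.74(j2.5) + 9] = ∠[2.75 + j4.35] = 57.70°
∠G(j2.5) = −57.70° = -57.70°

|G| = 4.9 dB, ∠G = -57.7°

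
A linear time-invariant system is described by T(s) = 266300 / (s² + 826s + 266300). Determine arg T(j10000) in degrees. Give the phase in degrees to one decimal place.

∠[(j10000)² + 826(j10000) + 266300] = ∠[-9.9734e+07 + j8.26e+06] = 175.27°
∠T(j10000) = −175.27° = -175.27°

-175.3°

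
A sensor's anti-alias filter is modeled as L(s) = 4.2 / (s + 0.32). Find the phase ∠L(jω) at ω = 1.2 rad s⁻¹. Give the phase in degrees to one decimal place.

-75.1°

∠(j1.2 + 0.32) = arctan(1.2/0.32) = 75.07°
∠L(j1.2) = −75.07° = -75.07°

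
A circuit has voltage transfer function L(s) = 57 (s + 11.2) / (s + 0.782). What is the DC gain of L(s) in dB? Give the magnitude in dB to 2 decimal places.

58.24 dB

L(0) = 57 × 11.2 / 0.782 = 816.37
20 log₁₀(816.37) = 58.238 dB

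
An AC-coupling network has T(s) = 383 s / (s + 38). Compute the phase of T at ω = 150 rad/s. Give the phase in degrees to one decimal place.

∠(j150) = 90.00°
∠(j150 + 38) = arctan(150/38) = 75.78°
∠T(j150) = 90.00° − 75.78° = 14.22°

14.2°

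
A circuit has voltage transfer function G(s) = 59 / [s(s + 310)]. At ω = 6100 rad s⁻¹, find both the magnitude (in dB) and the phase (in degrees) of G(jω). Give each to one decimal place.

|G| = -116.0 dB, ∠G = -177.1 deg

|j6100 + 310| = √(6100² + 310²) = 6108
|j6100| = 6100
|G(j6100)| = 59 / (6108 × 6100) = 1.5836e-06
20 log₁₀(1.5836e-06) = -116.01 dB
∠(j6100 + 310) = arctan(6100/310) = 87.09°
∠(j6100) = 90.00°
∠G(j6100) = − (87.09° + 90.00°) = -177.09°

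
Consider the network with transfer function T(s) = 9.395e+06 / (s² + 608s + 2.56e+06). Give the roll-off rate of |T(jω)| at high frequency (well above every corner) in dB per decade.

-40 dB/decade

With 0 zeros and 2 poles, the high-frequency asymptotic slope is 20 × (0 − 2) = -40 dB/decade.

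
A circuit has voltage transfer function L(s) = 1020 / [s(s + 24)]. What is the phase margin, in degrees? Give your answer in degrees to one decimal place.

Gain crossover: |L(jω)| = 1 at ω ≈ 27.8 rad s⁻¹.
∠L(j27.8) = −90° − arctan(27.8/24) ≈ -139.18°
PM = 180° + (-139.18°) = 40.82°

40.8°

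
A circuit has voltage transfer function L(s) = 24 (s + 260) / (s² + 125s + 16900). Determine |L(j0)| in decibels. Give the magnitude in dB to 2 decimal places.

-8.65 dB

L(0) = 24 × 260 / 16900 = 0.36923
20 log₁₀(0.36923) = -8.654 dB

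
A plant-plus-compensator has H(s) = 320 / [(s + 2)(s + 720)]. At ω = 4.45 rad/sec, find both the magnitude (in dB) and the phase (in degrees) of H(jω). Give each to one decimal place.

|H| = -20.8 dB, ∠H = -66.2°

|j4.45 + 2| = √(4.45² + 2²) = 4.879
|j4.45 + 720| = √(4.45² + 720²) = 720
|H(j4.45)| = 320 / (4.879 × 720) = 0.091096
20 log₁₀(0.091096) = -20.81 dB
∠(j4.45 + 2) = arctan(4.45/2) = 65.80°
∠(j4.45 + 720) = arctan(4.45/720) = 0.35°
∠H(j4.45) = − (65.80° + 0.35°) = -66.15°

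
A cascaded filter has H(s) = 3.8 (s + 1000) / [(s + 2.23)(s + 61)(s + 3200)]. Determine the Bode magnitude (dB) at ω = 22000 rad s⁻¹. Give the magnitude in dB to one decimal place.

|j22000 + 1000| = √(22000² + 1000²) = 2.202e+04
|j22000 + 2.23| = √(22000² + 2.23²) = 2.2e+04
|j22000 + 61| = √(22000² + 61²) = 2.2e+04
|j22000 + 3200| = √(22000² + 3200²) = 2.223e+04
|H(j22000)| = 3.8 × 2.202e+04 / (2.2e+04 × 2.2e+04 × 2.223e+04) = 7.7775e-09
20 log₁₀(7.7775e-09) = -162.18 dB

-162.2 dB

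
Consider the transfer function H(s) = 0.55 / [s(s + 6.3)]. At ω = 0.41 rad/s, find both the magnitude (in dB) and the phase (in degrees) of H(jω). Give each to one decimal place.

|H| = -13.5 dB, ∠H = -93.7°

|j0.41 + 6.3| = √(0.41² + 6.3²) = 6.313
|j0.41| = 0.41
|H(j0.41)| = 0.55 / (6.313 × 0.41) = 0.21248
20 log₁₀(0.21248) = -13.45 dB
∠(j0.41 + 6.3) = arctan(0.41/6.3) = 3.72°
∠(j0.41) = 90.00°
∠H(j0.41) = − (3.72° + 90.00°) = -93.72°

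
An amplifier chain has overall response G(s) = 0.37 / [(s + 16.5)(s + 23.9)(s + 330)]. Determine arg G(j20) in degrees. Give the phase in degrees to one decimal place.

-93.9°

∠(j20 + 16.5) = arctan(20/16.5) = 50.48°
∠(j20 + 23.9) = arctan(20/23.9) = 39.92°
∠(j20 + 330) = arctan(20/330) = 3.47°
∠G(j20) = − (50.48° + 39.92° + 3.47°) = -93.87°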